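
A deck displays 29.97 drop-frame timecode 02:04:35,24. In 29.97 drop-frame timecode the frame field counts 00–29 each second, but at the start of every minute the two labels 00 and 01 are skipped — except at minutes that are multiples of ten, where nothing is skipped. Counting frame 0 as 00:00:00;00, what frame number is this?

224050

As if non-drop at 30 labels/s: (2 × 3600 + 4 × 60 + 35) × 30 + 24 = 224274.
Minute boundaries passed: 124; those not divisible by 10: 124 − 12 = 112; dropped labels = 2 × 112 = 224.
Actual frame index = 224274 − 224 = 224050.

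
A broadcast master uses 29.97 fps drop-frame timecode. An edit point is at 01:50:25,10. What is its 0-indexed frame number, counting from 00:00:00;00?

Complete 10-minute blocks: 11, each 17982 frames → 197802.
Remaining 0 whole minutes in the current block: 0 frames.
Within the current minute: 25 × 30 + 10 = 760. Total = 197802 + 0 + 760 = 198562.

198562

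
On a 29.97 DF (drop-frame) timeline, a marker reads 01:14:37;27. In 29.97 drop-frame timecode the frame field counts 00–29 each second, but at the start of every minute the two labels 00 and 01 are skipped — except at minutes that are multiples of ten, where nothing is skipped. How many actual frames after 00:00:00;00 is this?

As if non-drop at 30 labels/s: (1 × 3600 + 14 × 60 + 37) × 30 + 27 = 134337.
Minute boundaries passed: 74; those not divisible by 10: 74 − 7 = 67; dropped labels = 2 × 67 = 134.
Actual frame index = 134337 − 134 = 134203.

134203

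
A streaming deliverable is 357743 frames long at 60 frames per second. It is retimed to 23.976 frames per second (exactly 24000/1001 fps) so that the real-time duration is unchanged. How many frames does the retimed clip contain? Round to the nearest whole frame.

Frames at target rate = 357743 × (24000/1001) / (60) = 143097200/1001 ≈ 142954.246.
Nearest whole frame: 142954.

142954 frames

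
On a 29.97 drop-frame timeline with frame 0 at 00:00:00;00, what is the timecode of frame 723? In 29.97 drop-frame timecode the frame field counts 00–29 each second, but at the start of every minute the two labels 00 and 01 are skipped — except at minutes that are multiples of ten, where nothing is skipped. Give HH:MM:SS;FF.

00:00:24;03

Each 10-minute DF block holds 10 × 60 × 30 − 9 × 2 = 17982 frames. 723 ÷ 17982 → 0 full blocks, remainder 723.
Within the partial block the first minute is 1800 frames and each further minute 1798, so 0 further minute boundaries passed. Total skipped labels = 18 × 0 + 2 × 0 = 0.
Non-drop label index = 723 + 0 = 723; at 30 labels/s that is 00:00:24:03, i.e. DF 00:00:24;03.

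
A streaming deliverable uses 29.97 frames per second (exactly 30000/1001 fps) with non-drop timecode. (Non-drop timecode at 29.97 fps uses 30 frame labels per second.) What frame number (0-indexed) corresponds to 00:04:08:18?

Total seconds to the label: (0 × 3600 + 4 × 60 + 8) = 248.
Frame index = 248 × 30 + 18 = 7458.

frame 7458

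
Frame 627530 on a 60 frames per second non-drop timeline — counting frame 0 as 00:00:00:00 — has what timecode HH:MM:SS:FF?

02:54:18:50

627530 ÷ 60 = 10458 full seconds, remainder 50 frames.
10458 s = 2 h 54 min 18 s.
Timecode: 02:54:18:50.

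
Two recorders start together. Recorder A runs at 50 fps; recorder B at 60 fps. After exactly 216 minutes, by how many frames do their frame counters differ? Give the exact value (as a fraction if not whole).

216 min = 12960 s.
A emits 50 × 12960 = 648000 frames; B emits 60 × 12960 = 777600.
Difference = 129600 frames; B is ahead of A.

129600 frames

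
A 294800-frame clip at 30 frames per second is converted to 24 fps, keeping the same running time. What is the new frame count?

235840 frames

Target frames = source frames × (target rate / source rate) = 294800 × (24)/(30) = 294800 × 4/5 = 235840.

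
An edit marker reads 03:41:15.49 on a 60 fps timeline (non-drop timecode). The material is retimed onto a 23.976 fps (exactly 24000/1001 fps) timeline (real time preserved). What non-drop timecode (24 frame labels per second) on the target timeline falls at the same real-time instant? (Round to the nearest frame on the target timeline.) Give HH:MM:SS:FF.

03:41:02:13

Source frame index: (3×3600 + 41×60 + 15) × 60 + 49 = 796549.
Real time: 796549 / (60) = 796549/60 s.
Target frame: (796549/60) × (24000/1001) = 24509200/77 ≈ 318301.299 → 318301.
At 24 labels/s: frame 318301 → 03:41:02:13.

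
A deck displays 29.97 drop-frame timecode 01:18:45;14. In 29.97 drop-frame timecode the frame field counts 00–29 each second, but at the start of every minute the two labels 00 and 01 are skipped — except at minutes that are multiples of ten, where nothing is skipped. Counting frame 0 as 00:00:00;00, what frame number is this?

As if non-drop at 30 labels/s: (1 × 3600 + 18 × 60 + 45) × 30 + 14 = 141764.
Minute boundaries passed: 78; those not divisible by 10: 78 − 7 = 71; dropped labels = 2 × 71 = 142.
Actual frame index = 141764 − 142 = 141622.

141622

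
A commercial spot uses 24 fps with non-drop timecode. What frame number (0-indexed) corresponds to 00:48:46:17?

Total seconds to the label: (0 × 3600 + 48 × 60 + 46) = 2926.
Frame index = 2926 × 24 + 17 = 70241.

70241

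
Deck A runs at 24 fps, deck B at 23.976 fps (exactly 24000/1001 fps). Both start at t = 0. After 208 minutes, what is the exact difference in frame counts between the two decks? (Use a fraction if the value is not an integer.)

208 min = 12480 s.
A emits 24 × 12480 = 299520 frames; B emits 24000/1001 × 12480 = 23040000/77.
Difference = 23040/77 frames (≈ 299.2208); B is behind A.

23040/77 frames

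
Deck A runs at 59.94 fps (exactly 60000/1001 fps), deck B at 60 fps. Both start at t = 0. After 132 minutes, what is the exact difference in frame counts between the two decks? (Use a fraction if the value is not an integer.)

43200/91 frames

132 min = 7920 s.
A emits 60000/1001 × 7920 = 43200000/91 frames; B emits 60 × 7920 = 475200.
Difference = 43200/91 frames (≈ 474.7253); B is ahead of A.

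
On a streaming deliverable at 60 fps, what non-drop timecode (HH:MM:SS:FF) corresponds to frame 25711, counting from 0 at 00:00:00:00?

25711 ÷ 60 = 428 full seconds, remainder 31 frames.
428 s = 0 h 7 min 8 s.
Timecode: 00:07:08:31.

00:07:08:31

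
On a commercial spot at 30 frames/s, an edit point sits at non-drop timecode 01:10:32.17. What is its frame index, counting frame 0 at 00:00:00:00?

Total seconds to the label: (1 × 3600 + 10 × 60 + 32) = 4232.
Frame index = 4232 × 30 + 17 = 126977.

frame 126977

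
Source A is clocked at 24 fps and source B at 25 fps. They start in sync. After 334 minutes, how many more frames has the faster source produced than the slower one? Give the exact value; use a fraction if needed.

334 min = 20040 s.
A emits 24 × 20040 = 480960 frames; B emits 25 × 20040 = 501000.
Difference = 20040 frames; B is ahead of A.

20040 frames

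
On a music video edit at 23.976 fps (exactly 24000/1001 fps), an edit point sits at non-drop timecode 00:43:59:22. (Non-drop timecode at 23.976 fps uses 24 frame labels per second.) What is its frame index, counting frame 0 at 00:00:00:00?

Total seconds to the label: (0 × 3600 + 43 × 60 + 59) = 2639.
Frame index = 2639 × 24 + 22 = 63358.

frame 63358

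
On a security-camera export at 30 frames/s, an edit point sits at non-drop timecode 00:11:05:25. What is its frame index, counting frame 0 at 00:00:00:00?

Total seconds to the label: (0 × 3600 + 11 × 60 + 5) = 665.
Frame index = 665 × 30 + 25 = 19975.

19975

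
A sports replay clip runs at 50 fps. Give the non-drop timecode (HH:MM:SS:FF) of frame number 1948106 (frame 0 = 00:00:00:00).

1948106 ÷ 50 = 38962 full seconds, remainder 6 frames.
38962 s = 10 h 49 min 22 s.
Timecode: 10:49:22:06.

10:49:22:06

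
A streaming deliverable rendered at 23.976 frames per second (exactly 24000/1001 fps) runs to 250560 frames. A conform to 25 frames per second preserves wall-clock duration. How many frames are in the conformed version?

Target frames = source frames × (target rate / source rate) = 250560 × (25)/(24000/1001) = 250560 × 1001/960 = 261261.

261261 frames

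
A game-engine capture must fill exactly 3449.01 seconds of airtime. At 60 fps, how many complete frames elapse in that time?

Frames = 3449.01 × 60 = 1034703/5 ≈ 206940.6000.
Complete frames: 206940.

206940 frames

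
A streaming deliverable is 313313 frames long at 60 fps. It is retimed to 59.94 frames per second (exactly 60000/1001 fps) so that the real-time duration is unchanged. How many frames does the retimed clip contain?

Target frames = source frames × (target rate / source rate) = 313313 × (60000/1001)/(60) = 313313 × 1000/1001 = 313000.

313000 frames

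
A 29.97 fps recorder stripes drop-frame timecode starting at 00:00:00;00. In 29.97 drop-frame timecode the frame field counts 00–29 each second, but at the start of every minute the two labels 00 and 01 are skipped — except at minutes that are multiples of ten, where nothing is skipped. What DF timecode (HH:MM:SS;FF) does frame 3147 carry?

00:01:44;29

Each 10-minute DF block holds 10 × 60 × 30 − 9 × 2 = 17982 frames. 3147 ÷ 17982 → 0 full blocks, remainder 3147.
Within the partial block the first minute is 1800 frames and each further minute 1798, so 1 further minute boundary passed. Total skipped labels = 18 × 0 + 2 × 1 = 2.
Non-drop label index = 3147 + 2 = 3149; at 30 labels/s that is 00:01:44:29, i.e. DF 00:01:44;29.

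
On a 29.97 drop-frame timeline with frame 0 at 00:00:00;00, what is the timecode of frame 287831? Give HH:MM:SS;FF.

02:40:03;29

Ten DF minutes hold 17982 frames, so frame 287831 lies in block 16 (frames 287712–305693) with 119 frames into that block.
The block's first minute is 1800 frames and the rest 1798 each; 119 frames reaches minute 0, so 16 × 18 + 0 × 2 = 288 labels have been skipped so far.
Adding those back, label number 287831 + 288 = 288119 at 30 labels/s is 9603 s + 29 f = 2 h 40 min 3 s frame 29, i.e. 02:40:03;29.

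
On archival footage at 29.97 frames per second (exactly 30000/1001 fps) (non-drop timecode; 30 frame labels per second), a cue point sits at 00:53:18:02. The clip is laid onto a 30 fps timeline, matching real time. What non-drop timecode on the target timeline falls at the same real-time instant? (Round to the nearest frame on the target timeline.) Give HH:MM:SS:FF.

Source frame index: (0×3600 + 53×60 + 18) × 30 + 2 = 95942.
Real time: 95942 / (30000/1001) = 48018971/15000 s.
Target frame: (48018971/15000) × (30) = 48018971/500 ≈ 96037.942 → 96038.
At 30 labels/s: frame 96038 → 00:53:21:08.

00:53:21:08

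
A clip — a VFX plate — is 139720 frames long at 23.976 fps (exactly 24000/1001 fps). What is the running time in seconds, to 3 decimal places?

Running time = 139720 × 1001/24000 = 3496493/600 s ≈ 5827.488 s.

5827.488 seconds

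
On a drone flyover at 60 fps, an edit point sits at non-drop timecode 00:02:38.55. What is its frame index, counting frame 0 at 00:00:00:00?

9535

Total seconds to the label: (0 × 3600 + 2 × 60 + 38) = 158.
Frame index = 158 × 60 + 55 = 9535.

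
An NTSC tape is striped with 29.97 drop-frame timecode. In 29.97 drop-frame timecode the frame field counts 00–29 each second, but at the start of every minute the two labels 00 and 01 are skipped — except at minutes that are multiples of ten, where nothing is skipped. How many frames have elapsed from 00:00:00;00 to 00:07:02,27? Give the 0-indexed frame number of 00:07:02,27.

12673

Complete 10-minute blocks: 0, each 17982 frames → 0.
Remaining 7 whole minutes in the current block: 1800 + 6 × 1798 = 12588 frames.
Within the current minute: 2 × 30 + 27 − 2 = 85 (labels ;00/;01 skipped at this minute). Total = 0 + 12588 + 85 = 12673.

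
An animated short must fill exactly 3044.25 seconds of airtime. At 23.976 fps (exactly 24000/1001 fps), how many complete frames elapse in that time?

Frames = 3044.25 × 24000/1001 = 6642000/91 ≈ 72989.0110.
Complete frames: 72989.

72989 frames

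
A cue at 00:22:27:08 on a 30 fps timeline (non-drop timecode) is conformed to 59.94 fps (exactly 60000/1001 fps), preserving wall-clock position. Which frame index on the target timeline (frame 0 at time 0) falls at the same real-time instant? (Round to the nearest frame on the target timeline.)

Source frame index: (0×3600 + 22×60 + 27) × 30 + 8 = 40418.
Real time: 40418 / (30) = 20209/15 s.
Target frame: (20209/15) × (60000/1001) = 11548000/143 ≈ 80755.245 → 80755.

frame 80755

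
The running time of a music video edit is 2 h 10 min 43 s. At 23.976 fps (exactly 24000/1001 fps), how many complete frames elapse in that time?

2 h 10 min 43 s = 7843 s.
Frames = 7843 × 24000/1001 = 17112000/91 ≈ 188043.9560.
Complete frames: 188043.

188043 frames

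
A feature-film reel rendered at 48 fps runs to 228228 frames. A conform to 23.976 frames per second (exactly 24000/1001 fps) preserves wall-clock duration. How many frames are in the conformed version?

Target frames = source frames × (target rate / source rate) = 228228 × (24000/1001)/(48) = 228228 × 500/1001 = 114000.

114000 frames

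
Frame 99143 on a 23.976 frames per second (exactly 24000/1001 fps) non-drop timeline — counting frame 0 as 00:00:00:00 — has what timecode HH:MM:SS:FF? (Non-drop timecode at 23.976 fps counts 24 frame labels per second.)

99143 ÷ 24 = 4130 full seconds, remainder 23 frames.
4130 s = 1 h 8 min 50 s.
Timecode: 01:08:50:23.

01:08:50:23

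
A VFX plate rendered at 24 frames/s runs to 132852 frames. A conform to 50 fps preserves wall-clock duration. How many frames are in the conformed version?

276775 frames

Target frames = source frames × (target rate / source rate) = 132852 × (50)/(24) = 132852 × 25/12 = 276775.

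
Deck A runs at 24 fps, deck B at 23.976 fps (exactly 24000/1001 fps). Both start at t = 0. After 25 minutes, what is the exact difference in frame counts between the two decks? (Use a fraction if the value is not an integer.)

25 min = 1500 s.
A emits 24 × 1500 = 36000 frames; B emits 24000/1001 × 1500 = 36000000/1001.
Difference = 36000/1001 frames (≈ 35.9640); B is behind A.

36000/1001 frames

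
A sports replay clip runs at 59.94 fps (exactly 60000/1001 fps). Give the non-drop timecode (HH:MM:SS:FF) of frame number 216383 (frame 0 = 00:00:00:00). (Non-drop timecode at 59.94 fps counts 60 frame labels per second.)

01:00:06:23

216383 ÷ 60 = 3606 full seconds, remainder 23 frames.
3606 s = 1 h 0 min 6 s.
Timecode: 01:00:06:23.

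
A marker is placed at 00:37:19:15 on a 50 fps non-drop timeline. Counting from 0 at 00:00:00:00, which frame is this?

Total seconds to the label: (0 × 3600 + 37 × 60 + 19) = 2239.
Frame index = 2239 × 50 + 15 = 111965.

111965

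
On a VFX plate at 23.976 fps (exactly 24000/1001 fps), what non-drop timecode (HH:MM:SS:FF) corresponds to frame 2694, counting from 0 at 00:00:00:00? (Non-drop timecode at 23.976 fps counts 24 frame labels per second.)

00:01:52:06

2694 ÷ 24 = 112 full seconds, remainder 6 frames.
112 s = 0 h 1 min 52 s.
Timecode: 00:01:52:06.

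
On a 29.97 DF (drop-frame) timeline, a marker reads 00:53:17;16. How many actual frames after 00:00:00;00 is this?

95830

As if non-drop at 30 labels/s: (0 × 3600 + 53 × 60 + 17) × 30 + 16 = 95926.
Minute boundaries passed: 53; those not divisible by 10: 53 − 5 = 48; dropped labels = 2 × 48 = 96.
Actual frame index = 95926 − 96 = 95830.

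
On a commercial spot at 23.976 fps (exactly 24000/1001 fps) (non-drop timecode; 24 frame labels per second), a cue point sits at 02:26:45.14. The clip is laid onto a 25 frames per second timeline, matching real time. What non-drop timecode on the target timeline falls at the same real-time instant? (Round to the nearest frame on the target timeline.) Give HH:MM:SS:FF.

02:26:54:10

Source frame index: (2×3600 + 26×60 + 45) × 24 + 14 = 211334.
Real time: 211334 / (24000/1001) = 105772667/12000 s.
Target frame: (105772667/12000) × (25) = 105772667/480 ≈ 220359.723 → 220360.
At 25 labels/s: frame 220360 → 02:26:54:10.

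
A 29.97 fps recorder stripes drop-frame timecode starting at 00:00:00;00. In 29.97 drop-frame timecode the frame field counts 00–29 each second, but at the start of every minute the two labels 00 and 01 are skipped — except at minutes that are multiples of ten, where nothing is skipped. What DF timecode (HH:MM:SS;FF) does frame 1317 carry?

00:00:43;27

Ten DF minutes hold 17982 frames, so frame 1317 lies in block 0 (frames 0–17981) with 1317 frames into that block.
The block's first minute is 1800 frames and the rest 1798 each; 1317 frames reaches minute 0, so 0 × 18 + 0 × 2 = 0 labels have been skipped so far.
Adding those back, label number 1317 + 0 = 1317 at 30 labels/s is 43 s + 27 f = 0 h 0 min 43 s frame 27, i.e. 00:00:43;27.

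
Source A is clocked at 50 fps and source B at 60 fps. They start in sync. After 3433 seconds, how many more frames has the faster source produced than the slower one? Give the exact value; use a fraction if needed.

A emits 50 × 3433 = 171650 frames; B emits 60 × 3433 = 205980.
Difference = 34330 frames; B is ahead of A.

34330 frames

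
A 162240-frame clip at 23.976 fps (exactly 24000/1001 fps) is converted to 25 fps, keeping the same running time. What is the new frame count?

Target frames = source frames × (target rate / source rate) = 162240 × (25)/(24000/1001) = 162240 × 1001/960 = 169169.

169169 frames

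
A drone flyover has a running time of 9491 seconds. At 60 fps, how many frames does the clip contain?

Frames = 9491 × 60 = 569460.

569460 frames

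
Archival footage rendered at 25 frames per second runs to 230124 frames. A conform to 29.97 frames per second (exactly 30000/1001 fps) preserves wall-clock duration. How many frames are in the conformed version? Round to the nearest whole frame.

275873 frames

Frames at target rate = 230124 × (30000/1001) / (25) = 276148800/1001 ≈ 275872.927.
Nearest whole frame: 275873.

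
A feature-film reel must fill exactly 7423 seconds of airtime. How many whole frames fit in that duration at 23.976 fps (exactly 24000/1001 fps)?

Frames = 7423 × 24000/1001 = 13704000/77 ≈ 177974.0260.
Complete frames: 177974.

177974 frames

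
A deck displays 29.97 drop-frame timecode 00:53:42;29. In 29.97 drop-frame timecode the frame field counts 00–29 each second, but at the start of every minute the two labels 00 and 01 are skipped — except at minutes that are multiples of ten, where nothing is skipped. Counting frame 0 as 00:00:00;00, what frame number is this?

96593

Complete 10-minute blocks: 5, each 17982 frames → 89910.
Remaining 3 whole minutes in the current block: 1800 + 2 × 1798 = 5396 frames.
Within the current minute: 42 × 30 + 29 − 2 = 1287 (labels ;00/;01 skipped at this minute). Total = 89910 + 5396 + 1287 = 96593.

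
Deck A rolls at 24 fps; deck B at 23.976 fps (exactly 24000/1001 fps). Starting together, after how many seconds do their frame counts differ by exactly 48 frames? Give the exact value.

2002 seconds

The gap grows by |24000/1001 − 24| = 24/1001 frames per second.
Time for a 48-frame gap: 48 ÷ (24/1001) = 2002 s.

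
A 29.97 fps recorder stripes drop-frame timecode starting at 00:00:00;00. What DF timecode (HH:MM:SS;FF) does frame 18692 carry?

00:10:23;20

Ten DF minutes hold 17982 frames, so frame 18692 lies in block 1 (frames 17982–35963) with 710 frames into that block.
The block's first minute is 1800 frames and the rest 1798 each; 710 frames reaches minute 0, so 1 × 18 + 0 × 2 = 18 labels have been skipped so far.
Adding those back, label number 18692 + 18 = 18710 at 30 labels/s is 623 s + 20 f = 0 h 10 min 23 s frame 20, i.e. 00:10:23;20.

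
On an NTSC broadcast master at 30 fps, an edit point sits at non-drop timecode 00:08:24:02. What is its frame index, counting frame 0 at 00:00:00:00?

15122

Total seconds to the label: (0 × 3600 + 8 × 60 + 24) = 504.
Frame index = 504 × 30 + 2 = 15122.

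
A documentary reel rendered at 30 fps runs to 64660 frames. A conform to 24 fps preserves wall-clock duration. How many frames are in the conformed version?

51728 frames

Target frames = source frames × (target rate / source rate) = 64660 × (24)/(30) = 64660 × 4/5 = 51728.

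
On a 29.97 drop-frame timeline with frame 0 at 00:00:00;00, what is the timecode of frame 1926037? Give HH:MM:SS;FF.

Each 10-minute DF block holds 10 × 60 × 30 − 9 × 2 = 17982 frames. 1926037 ÷ 17982 → 107 full blocks, remainder 1963.
Within the partial block the first minute is 1800 frames and each further minute 1798, so 1 further minute boundary passed. Total skipped labels = 18 × 107 + 2 × 1 = 1928.
Non-drop label index = 1926037 + 1928 = 1927965; at 30 labels/s that is 17:51:05:15, i.e. DF 17:51:05;15.

17:51:05;15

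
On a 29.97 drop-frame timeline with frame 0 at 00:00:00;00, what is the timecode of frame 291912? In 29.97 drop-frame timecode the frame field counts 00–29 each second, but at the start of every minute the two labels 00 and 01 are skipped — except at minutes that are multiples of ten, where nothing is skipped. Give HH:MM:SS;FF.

02:42:20;04

Each 10-minute DF block holds 10 × 60 × 30 − 9 × 2 = 17982 frames. 291912 ÷ 17982 → 16 full blocks, remainder 4200.
Within the partial block the first minute is 1800 frames and each further minute 1798, so 2 further minute boundaries passed. Total skipped labels = 18 × 16 + 2 × 2 = 292.
Non-drop label index = 291912 + 292 = 292204; at 30 labels/s that is 02:42:20:04, i.e. DF 02:42:20;04.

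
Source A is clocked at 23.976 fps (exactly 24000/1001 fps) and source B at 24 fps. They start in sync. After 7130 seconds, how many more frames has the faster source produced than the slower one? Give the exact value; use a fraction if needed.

171120/1001 frames

A emits 24000/1001 × 7130 = 171120000/1001 frames; B emits 24 × 7130 = 171120.
Difference = 171120/1001 frames (≈ 170.9491); B is ahead of A.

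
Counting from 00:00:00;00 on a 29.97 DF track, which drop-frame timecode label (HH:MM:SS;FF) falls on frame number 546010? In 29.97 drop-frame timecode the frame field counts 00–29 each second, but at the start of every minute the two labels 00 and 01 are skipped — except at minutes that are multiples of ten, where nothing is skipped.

05:03:38;16

Each 10-minute DF block holds 10 × 60 × 30 − 9 × 2 = 17982 frames. 546010 ÷ 17982 → 30 full blocks, remainder 6550.
Within the partial block the first minute is 1800 frames and each further minute 1798, so 3 further minute boundaries passed. Total skipped labels = 18 × 30 + 2 × 3 = 546.
Non-drop label index = 546010 + 546 = 546556; at 30 labels/s that is 05:03:38:16, i.e. DF 05:03:38;16.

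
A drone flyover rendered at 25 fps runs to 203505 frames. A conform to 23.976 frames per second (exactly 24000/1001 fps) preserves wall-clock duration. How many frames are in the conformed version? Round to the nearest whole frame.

195170 frames

Frames at target rate = 203505 × (24000/1001) / (25) = 195364800/1001 ≈ 195169.630.
Nearest whole frame: 195170.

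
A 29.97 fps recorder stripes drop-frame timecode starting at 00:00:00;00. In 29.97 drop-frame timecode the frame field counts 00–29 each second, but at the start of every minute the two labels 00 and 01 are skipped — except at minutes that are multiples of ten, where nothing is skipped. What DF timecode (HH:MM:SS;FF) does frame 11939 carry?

00:06:38;11

Ten DF minutes hold 17982 frames, so frame 11939 lies in block 0 (frames 0–17981) with 11939 frames into that block.
The block's first minute is 1800 frames and the rest 1798 each; 11939 frames reaches minute 6, so 0 × 18 + 6 × 2 = 12 labels have been skipped so far.
Adding those back, label number 11939 + 12 = 11951 at 30 labels/s is 398 s + 11 f = 0 h 6 min 38 s frame 11, i.e. 00:06:38;11.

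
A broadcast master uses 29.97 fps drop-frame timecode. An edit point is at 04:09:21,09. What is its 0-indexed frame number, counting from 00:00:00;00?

448389

As if non-drop at 30 labels/s: (4 × 3600 + 9 × 60 + 21) × 30 + 9 = 448839.
Minute boundaries passed: 249; those not divisible by 10: 249 − 24 = 225; dropped labels = 2 × 225 = 450.
Actual frame index = 448839 − 450 = 448389.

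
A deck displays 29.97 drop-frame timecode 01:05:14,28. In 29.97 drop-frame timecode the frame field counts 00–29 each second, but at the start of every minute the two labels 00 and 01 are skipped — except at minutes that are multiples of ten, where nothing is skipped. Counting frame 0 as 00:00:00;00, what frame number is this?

Complete 10-minute blocks: 6, each 17982 frames → 107892.
Remaining 5 whole minutes in the current block: 1800 + 4 × 1798 = 8992 frames.
Within the current minute: 14 × 30 + 28 − 2 = 446 (labels ;00/;01 skipped at this minute). Total = 107892 + 8992 + 446 = 117330.

117330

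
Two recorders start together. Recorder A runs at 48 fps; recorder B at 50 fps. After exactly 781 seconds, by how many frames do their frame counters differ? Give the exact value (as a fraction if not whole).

A emits 48 × 781 = 37488 frames; B emits 50 × 781 = 39050.
Difference = 1562 frames; B is ahead of A.

1562 frames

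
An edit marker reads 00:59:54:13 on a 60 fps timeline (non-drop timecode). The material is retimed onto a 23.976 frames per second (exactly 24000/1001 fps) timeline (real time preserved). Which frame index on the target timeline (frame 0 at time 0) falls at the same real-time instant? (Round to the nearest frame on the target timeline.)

frame 86175

Source frame index: (0×3600 + 59×60 + 54) × 60 + 13 = 215653.
Real time: 215653 / (60) = 215653/60 s.
Target frame: (215653/60) × (24000/1001) = 86261200/1001 ≈ 86175.025 → 86175.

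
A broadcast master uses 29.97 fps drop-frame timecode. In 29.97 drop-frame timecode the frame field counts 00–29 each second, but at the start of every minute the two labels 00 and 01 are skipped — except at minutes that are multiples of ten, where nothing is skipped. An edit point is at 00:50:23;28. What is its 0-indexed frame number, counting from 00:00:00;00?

Complete 10-minute blocks: 5, each 17982 frames → 89910.
Remaining 0 whole minutes in the current block: 0 frames.
Within the current minute: 23 × 30 + 28 = 718. Total = 89910 + 0 + 718 = 90628.

90628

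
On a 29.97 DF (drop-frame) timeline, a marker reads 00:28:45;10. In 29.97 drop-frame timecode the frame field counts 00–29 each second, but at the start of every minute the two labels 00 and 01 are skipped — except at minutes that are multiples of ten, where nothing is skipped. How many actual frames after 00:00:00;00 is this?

51708

As if non-drop at 30 labels/s: (0 × 3600 + 28 × 60 + 45) × 30 + 10 = 51760.
Minute boundaries passed: 28; those not divisible by 10: 28 − 2 = 26; dropped labels = 2 × 26 = 52.
Actual frame index = 51760 − 52 = 51708.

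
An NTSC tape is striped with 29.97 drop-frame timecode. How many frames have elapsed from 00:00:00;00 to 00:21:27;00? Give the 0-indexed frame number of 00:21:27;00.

Complete 10-minute blocks: 2, each 17982 frames → 35964.
Remaining 1 whole minute in the current block: 1800 + 0 × 1798 = 1800 frames.
Within the current minute: 27 × 30 + 0 − 2 = 808 (labels ;00/;01 skipped at this minute). Total = 35964 + 1800 + 808 = 38572.

38572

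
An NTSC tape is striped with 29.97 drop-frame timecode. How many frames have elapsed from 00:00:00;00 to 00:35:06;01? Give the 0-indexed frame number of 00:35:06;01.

Complete 10-minute blocks: 3, each 17982 frames → 53946.
Remaining 5 whole minutes in the current block: 1800 + 4 × 1798 = 8992 frames.
Within the current minute: 6 × 30 + 1 − 2 = 179 (labels ;00/;01 skipped at this minute). Total = 53946 + 8992 + 179 = 63117.

63117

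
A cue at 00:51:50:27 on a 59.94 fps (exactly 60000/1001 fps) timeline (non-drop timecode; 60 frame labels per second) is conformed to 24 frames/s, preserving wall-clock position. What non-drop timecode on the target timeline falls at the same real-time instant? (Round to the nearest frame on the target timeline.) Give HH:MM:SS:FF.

00:51:53:13

Source frame index: (0×3600 + 51×60 + 50) × 60 + 27 = 186627.
Real time: 186627 / (60000/1001) = 62271209/20000 s.
Target frame: (62271209/20000) × (24) = 186813627/2500 ≈ 74725.451 → 74725.
At 24 labels/s: frame 74725 → 00:51:53:13.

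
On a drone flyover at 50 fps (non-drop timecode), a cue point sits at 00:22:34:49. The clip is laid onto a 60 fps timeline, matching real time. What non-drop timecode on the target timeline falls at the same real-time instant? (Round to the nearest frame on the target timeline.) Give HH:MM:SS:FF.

00:22:34:59

Source frame index: (0×3600 + 22×60 + 34) × 50 + 49 = 67749.
Real time: 67749 / (50) = 67749/50 s.
Target frame: (67749/50) × (60) = 406494/5 ≈ 81298.800 → 81299.
At 60 labels/s: frame 81299 → 00:22:34:59.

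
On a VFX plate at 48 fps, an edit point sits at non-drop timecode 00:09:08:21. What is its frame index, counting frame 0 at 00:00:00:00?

Total seconds to the label: (0 × 3600 + 9 × 60 + 8) = 548.
Frame index = 548 × 48 + 21 = 26325.

26325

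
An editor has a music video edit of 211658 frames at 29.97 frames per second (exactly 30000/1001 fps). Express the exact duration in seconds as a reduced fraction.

Running time = 211658 ÷ (30000/1001) = 211658 × 1001/30000 = 105934829/15000 s.

105934829/15000 seconds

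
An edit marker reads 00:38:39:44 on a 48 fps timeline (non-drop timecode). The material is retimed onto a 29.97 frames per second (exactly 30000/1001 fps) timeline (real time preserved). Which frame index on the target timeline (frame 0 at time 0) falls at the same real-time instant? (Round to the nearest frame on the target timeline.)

Source frame index: (0×3600 + 38×60 + 39) × 48 + 44 = 111356.
Real time: 111356 / (48) = 27839/12 s.
Target frame: (27839/12) × (30000/1001) = 9942500/143 ≈ 69527.972 → 69528.

frame 69528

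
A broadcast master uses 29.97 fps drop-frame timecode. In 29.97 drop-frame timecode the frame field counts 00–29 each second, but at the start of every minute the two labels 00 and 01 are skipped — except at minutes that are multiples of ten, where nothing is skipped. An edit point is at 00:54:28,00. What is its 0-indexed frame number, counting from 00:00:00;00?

Complete 10-minute blocks: 5, each 17982 frames → 89910.
Remaining 4 whole minutes in the current block: 1800 + 3 × 1798 = 7194 frames.
Within the current minute: 28 × 30 + 0 − 2 = 838 (labels ;00/;01 skipped at this minute). Total = 89910 + 7194 + 838 = 97942.

97942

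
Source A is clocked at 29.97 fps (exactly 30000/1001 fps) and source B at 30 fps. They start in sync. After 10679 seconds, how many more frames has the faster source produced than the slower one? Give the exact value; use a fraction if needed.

320370/1001 frames

A emits 30000/1001 × 10679 = 320370000/1001 frames; B emits 30 × 10679 = 320370.
Difference = 320370/1001 frames (≈ 320.0500); B is ahead of A.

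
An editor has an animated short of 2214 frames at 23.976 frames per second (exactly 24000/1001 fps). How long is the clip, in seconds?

92.34225 seconds

Running time = 2214 / (24000/1001) = 92.34225 s.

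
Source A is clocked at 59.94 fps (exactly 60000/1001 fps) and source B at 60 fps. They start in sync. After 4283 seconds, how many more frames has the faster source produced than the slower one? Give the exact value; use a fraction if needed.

256980/1001 frames

A emits 60000/1001 × 4283 = 256980000/1001 frames; B emits 60 × 4283 = 256980.
Difference = 256980/1001 frames (≈ 256.7233); B is ahead of A.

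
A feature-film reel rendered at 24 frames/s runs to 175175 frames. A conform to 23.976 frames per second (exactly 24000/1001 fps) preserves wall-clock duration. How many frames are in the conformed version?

Target frames = source frames × (target rate / source rate) = 175175 × (24000/1001)/(24) = 175175 × 1000/1001 = 175000.

175000 frames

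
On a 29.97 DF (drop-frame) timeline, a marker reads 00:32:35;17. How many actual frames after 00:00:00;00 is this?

As if non-drop at 30 labels/s: (0 × 3600 + 32 × 60 + 35) × 30 + 17 = 58667.
Minute boundaries passed: 32; those not divisible by 10: 32 − 3 = 29; dropped labels = 2 × 29 = 58.
Actual frame index = 58667 − 58 = 58609.

58609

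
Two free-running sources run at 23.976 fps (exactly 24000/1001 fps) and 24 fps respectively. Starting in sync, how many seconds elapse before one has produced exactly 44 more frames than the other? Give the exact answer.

The gap grows by |24 − 24000/1001| = 24/1001 frames per second.
Time for a 44-frame gap: 44 ÷ (24/1001) = 11011/6 s.

11011/6 seconds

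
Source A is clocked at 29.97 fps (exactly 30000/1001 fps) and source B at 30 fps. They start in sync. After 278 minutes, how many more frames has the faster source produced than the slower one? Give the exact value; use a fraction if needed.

500400/1001 frames

278 min = 16680 s.
A emits 30000/1001 × 16680 = 500400000/1001 frames; B emits 30 × 16680 = 500400.
Difference = 500400/1001 frames (≈ 499.9001); B is ahead of A.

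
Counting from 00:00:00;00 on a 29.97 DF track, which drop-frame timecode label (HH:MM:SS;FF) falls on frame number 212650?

Each 10-minute DF block holds 10 × 60 × 30 − 9 × 2 = 17982 frames. 212650 ÷ 17982 → 11 full blocks, remainder 14848.
Within the partial block the first minute is 1800 frames and each further minute 1798, so 8 further minute boundaries passed. Total skipped labels = 18 × 11 + 2 × 8 = 214.
Non-drop label index = 212650 + 214 = 212864; at 30 labels/s that is 01:58:15:14, i.e. DF 01:58:15;14.

01:58:15;14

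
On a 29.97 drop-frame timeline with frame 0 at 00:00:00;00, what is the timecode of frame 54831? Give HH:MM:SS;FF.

Ten DF minutes hold 17982 frames, so frame 54831 lies in block 3 (frames 53946–71927) with 885 frames into that block.
The block's first minute is 1800 frames and the rest 1798 each; 885 frames reaches minute 0, so 3 × 18 + 0 × 2 = 54 labels have been skipped so far.
Adding those back, label number 54831 + 54 = 54885 at 30 labels/s is 1829 s + 15 f = 0 h 30 min 29 s frame 15, i.e. 00:30:29;15.

00:30:29;15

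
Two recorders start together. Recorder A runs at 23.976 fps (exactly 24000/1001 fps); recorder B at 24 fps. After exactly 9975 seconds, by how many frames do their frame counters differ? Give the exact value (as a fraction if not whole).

A emits 24000/1001 × 9975 = 34200000/143 frames; B emits 24 × 9975 = 239400.
Difference = 34200/143 frames (≈ 239.1608); B is ahead of A.

34200/143 frames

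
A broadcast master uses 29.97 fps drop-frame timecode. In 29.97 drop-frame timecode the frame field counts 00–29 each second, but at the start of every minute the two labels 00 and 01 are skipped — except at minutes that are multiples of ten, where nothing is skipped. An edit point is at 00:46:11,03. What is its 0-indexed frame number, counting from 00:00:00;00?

As if non-drop at 30 labels/s: (0 × 3600 + 46 × 60 + 11) × 30 + 3 = 83133.
Minute boundaries passed: 46; those not divisible by 10: 46 − 4 = 42; dropped labels = 2 × 42 = 84.
Actual frame index = 83133 − 84 = 83049.

83049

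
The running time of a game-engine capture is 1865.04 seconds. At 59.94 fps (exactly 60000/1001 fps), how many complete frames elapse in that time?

111790 frames

Frames = 1865.04 × 60000/1001 = 111902400/1001 ≈ 111790.6094.
Complete frames: 111790.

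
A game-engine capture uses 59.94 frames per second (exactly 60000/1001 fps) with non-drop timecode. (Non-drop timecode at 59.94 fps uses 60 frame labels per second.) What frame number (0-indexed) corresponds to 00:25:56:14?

93374

Total seconds to the label: (0 × 3600 + 25 × 60 + 56) = 1556.
Frame index = 1556 × 60 + 14 = 93374.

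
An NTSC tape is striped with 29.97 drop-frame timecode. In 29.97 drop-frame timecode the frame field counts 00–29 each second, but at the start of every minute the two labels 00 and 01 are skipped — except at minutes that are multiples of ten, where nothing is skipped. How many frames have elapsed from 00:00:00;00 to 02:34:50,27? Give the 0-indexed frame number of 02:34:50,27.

Complete 10-minute blocks: 15, each 17982 frames → 269730.
Remaining 4 whole minutes in the current block: 1800 + 3 × 1798 = 7194 frames.
Within the current minute: 50 × 30 + 27 − 2 = 1525 (labels ;00/;01 skipped at this minute). Total = 269730 + 7194 + 1525 = 278449.

278449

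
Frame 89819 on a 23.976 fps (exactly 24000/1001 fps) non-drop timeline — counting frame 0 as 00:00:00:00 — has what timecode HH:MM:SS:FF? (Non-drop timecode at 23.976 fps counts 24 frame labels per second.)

89819 ÷ 24 = 3742 full seconds, remainder 11 frames.
3742 s = 1 h 2 min 22 s.
Timecode: 01:02:22:11.

01:02:22:11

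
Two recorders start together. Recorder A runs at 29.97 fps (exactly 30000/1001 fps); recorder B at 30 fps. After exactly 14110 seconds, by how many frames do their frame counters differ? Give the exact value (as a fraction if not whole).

423300/1001 frames

A emits 30000/1001 × 14110 = 423300000/1001 frames; B emits 30 × 14110 = 423300.
Difference = 423300/1001 frames (≈ 422.8771); B is ahead of A.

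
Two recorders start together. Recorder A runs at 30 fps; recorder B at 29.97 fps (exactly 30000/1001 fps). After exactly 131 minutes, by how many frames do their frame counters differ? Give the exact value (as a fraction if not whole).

131 min = 7860 s.
A emits 30 × 7860 = 235800 frames; B emits 30000/1001 × 7860 = 235800000/1001.
Difference = 235800/1001 frames (≈ 235.5644); B is behind A.

235800/1001 frames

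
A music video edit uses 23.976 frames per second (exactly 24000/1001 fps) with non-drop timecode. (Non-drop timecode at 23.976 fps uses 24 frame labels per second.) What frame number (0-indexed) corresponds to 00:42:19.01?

60937

Total seconds to the label: (0 × 3600 + 42 × 60 + 19) = 2539.
Frame index = 2539 × 24 + 1 = 60937.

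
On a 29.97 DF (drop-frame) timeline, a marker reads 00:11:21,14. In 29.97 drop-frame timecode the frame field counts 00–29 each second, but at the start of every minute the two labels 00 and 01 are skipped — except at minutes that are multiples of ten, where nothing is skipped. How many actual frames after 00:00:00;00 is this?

20424

Complete 10-minute blocks: 1, each 17982 frames → 17982.
Remaining 1 whole minute in the current block: 1800 + 0 × 1798 = 1800 frames.
Within the current minute: 21 × 30 + 14 − 2 = 642 (labels ;00/;01 skipped at this minute). Total = 17982 + 1800 + 642 = 20424.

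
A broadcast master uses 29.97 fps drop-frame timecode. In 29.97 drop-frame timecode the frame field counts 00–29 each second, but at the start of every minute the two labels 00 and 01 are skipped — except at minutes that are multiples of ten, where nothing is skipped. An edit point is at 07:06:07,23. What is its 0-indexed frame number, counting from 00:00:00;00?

766265

Complete 10-minute blocks: 42, each 17982 frames → 755244.
Remaining 6 whole minutes in the current block: 1800 + 5 × 1798 = 10790 frames.
Within the current minute: 7 × 30 + 23 − 2 = 231 (labels ;00/;01 skipped at this minute). Total = 755244 + 10790 + 231 = 766265.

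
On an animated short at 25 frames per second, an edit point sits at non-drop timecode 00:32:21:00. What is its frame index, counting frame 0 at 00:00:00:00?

frame 48525

Total seconds to the label: (0 × 3600 + 32 × 60 + 21) = 1941.
Frame index = 1941 × 25 + 0 = 48525.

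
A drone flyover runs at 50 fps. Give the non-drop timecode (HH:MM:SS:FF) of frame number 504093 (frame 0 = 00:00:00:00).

02:48:01:43

504093 ÷ 50 = 10081 full seconds, remainder 43 frames.
10081 s = 2 h 48 min 1 s.
Timecode: 02:48:01:43.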